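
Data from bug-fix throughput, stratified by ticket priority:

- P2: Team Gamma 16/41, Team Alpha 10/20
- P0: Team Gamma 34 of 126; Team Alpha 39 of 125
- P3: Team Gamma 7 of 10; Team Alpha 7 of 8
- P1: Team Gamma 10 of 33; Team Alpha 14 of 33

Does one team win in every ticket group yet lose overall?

No

P2: Team Gamma 16/41 = 39.0%, Team Alpha 10/20 = 50.0% → Team Alpha
P0: Team Gamma 34/126 = 27.0%, Team Alpha 39/125 = 31.2% → Team Alpha
P3: Team Gamma 7/10 = 70.0%, Team Alpha 7/8 = 87.5% → Team Alpha
P1: Team Gamma 10/33 = 30.3%, Team Alpha 14/33 = 42.4% → Team Alpha
Overall: Team Gamma 67/210 = 31.9%, Team Alpha 70/186 = 37.6% → Team Alpha
Team Alpha wins overall and in every ticket group — no reversal.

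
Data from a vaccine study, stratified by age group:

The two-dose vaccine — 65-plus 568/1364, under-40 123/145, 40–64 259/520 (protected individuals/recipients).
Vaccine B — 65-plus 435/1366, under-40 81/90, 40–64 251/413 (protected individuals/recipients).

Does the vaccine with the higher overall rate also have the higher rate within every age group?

No

65-plus: the two-dose vaccine 568/1364 = 41.6%, Vaccine B 435/1366 = 31.8% → the two-dose vaccine
Under-40: the two-dose vaccine 123/145 = 84.8%, Vaccine B 81/90 = 90.0% → Vaccine B
40–64: the two-dose vaccine 259/520 = 49.8%, Vaccine B 251/413 = 60.8% → Vaccine B
Overall: the two-dose vaccine 950/2029 = 46.8%, Vaccine B 767/1869 = 41.0% → the two-dose vaccine
Neither sweeps: the two-dose vaccine wins 1 of 3 groups, Vaccine B wins 2. The two-dose vaccine wins overall but not every group — no Simpson reversal.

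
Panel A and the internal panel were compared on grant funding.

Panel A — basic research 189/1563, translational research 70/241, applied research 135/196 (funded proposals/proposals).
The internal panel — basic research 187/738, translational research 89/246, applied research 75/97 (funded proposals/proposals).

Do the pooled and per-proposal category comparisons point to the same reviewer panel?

Basic research: Panel A 189/1563 = 12.1%, the internal panel 187/738 = 25.3% → the internal panel
Translational research: Panel A 70/241 = 29.0%, the internal panel 89/246 = 36.2% → the internal panel
Applied research: Panel A 135/196 = 68.9%, the internal panel 75/97 = 77.3% → the internal panel
Overall: Panel A 394/2000 = 19.7%, the internal panel 351/1081 = 32.5% → the internal panel
The internal panel wins overall and in every proposal group — no reversal.

Yes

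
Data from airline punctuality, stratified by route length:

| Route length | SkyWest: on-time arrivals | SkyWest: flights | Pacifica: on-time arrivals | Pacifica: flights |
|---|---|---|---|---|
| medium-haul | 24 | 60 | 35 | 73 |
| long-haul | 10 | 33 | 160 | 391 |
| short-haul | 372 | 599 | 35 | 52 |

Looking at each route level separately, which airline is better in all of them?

Pacifica

Medium-haul: SkyWest 24/60 = 40.0%, Pacifica 35/73 = 47.9% → Pacifica
Long-haul: SkyWest 10/33 = 30.3%, Pacifica 160/391 = 40.9% → Pacifica
Short-haul: SkyWest 372/599 = 62.1%, Pacifica 35/52 = 67.3% → Pacifica
Pacifica has the higher rate in all 3 groups.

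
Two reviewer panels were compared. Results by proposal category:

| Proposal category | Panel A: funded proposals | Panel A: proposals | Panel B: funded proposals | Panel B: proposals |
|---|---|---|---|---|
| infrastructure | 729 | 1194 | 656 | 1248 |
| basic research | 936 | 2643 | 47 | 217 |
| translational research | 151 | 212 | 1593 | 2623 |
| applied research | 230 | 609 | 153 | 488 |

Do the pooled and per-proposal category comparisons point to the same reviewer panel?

Infrastructure: Panel A 729/1194 = 61.1%, Panel B 656/1248 = 52.6% → Panel A
Basic research: Panel A 936/2643 = 35.4%, Panel B 47/217 = 21.7% → Panel A
Translational research: Panel A 151/212 = 71.2%, Panel B 1593/2623 = 60.7% → Panel A
Applied research: Panel A 230/609 = 37.8%, Panel B 153/488 = 31.4% → Panel A
Overall: Panel A 2046/4658 = 43.9%, Panel B 2449/4576 = 53.5% → Panel B
Panel A wins each proposal group but Panel B wins overall — the comparison reverses. Panel A's proposals skew toward basic research, which has a lower base rate.

No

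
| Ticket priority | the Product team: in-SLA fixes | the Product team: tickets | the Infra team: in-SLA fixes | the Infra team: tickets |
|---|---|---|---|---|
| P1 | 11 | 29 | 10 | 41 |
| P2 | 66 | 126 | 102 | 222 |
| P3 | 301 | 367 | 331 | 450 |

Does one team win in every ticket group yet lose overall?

No

P1: the Product team 11/29 = 37.9%, the Infra team 10/41 = 24.4% → the Product team
P2: the Product team 66/126 = 52.4%, the Infra team 102/222 = 45.9% → the Product team
P3: the Product team 301/367 = 82.0%, the Infra team 331/450 = 73.6% → the Product team
Overall: the Product team 378/522 = 72.4%, the Infra team 443/713 = 62.1% → the Product team
The Product team wins overall and in every ticket group — no reversal.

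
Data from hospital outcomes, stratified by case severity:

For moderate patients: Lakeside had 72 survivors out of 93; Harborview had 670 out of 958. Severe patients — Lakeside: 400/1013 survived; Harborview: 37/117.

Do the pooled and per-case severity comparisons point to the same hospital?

Moderate: Lakeside 72/93 = 77.4%, Harborview 670/958 = 69.9% → Lakeside
Severe: Lakeside 400/1013 = 39.5%, Harborview 37/117 = 31.6% → Lakeside
Overall: Lakeside 472/1106 = 42.7%, Harborview 707/1075 = 65.8% → Harborview
Lakeside wins each case group but Harborview wins overall — the comparison reverses. Lakeside's patients skew toward severe, which has a lower base rate.

No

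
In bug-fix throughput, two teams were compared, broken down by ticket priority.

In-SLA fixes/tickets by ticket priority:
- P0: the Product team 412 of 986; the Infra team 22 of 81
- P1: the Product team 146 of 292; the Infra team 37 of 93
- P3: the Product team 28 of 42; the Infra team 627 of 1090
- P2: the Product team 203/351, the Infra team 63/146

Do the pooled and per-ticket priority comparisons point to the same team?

P0: the Product team 412/986 = 41.8%, the Infra team 22/81 = 27.2% → the Product team
P1: the Product team 146/292 = 50.0%, the Infra team 37/93 = 39.8% → the Product team
P3: the Product team 28/42 = 66.7%, the Infra team 627/1090 = 57.5% → the Product team
P2: the Product team 203/351 = 57.8%, the Infra team 63/146 = 43.2% → the Product team
Overall: the Product team 789/1671 = 47.2%, the Infra team 749/1410 = 53.1% → the Infra team
The Product team wins each ticket group but the Infra team wins overall — the comparison reverses. The Product team's tickets skew toward P0, which has a lower base rate.

No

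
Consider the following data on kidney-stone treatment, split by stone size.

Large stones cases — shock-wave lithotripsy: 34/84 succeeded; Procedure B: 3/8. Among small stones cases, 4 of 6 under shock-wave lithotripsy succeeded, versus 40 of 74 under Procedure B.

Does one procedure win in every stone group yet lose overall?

Large stones: shock-wave lithotripsy 34/84 = 40.5%, Procedure B 3/8 = 37.5% → shock-wave lithotripsy
Small stones: shock-wave lithotripsy 4/6 = 66.7%, Procedure B 40/74 = 54.1% → shock-wave lithotripsy
Overall: shock-wave lithotripsy 38/90 = 42.2%, Procedure B 43/82 = 52.4% → Procedure B
Shock-wave lithotripsy wins each stone group but Procedure B wins overall — the comparison reverses. Shock-wave lithotripsy's cases skew toward large stones, which has a lower base rate.

Yes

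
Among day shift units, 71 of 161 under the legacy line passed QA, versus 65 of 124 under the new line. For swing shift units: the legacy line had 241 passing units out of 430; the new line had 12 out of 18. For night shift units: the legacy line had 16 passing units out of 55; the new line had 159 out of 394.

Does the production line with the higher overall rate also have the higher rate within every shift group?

Day shift: the legacy line 71/161 = 44.1%, the new line 65/124 = 52.4% → the new line
Swing shift: the legacy line 241/430 = 56.0%, the new line 12/18 = 66.7% → the new line
Night shift: the legacy line 16/55 = 29.1%, the new line 159/394 = 40.4% → the new line
Overall: the legacy line 328/646 = 50.8%, the new line 236/536 = 44.0% → the legacy line
The new line wins each shift group but the legacy line wins overall — the comparison reverses. The new line's units skew toward night shift, which has a lower base rate.

No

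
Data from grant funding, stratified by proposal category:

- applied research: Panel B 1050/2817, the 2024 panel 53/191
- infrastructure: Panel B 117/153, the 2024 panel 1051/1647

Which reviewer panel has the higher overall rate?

the 2024 panel

Applied research: Panel B 1050/2817 = 37.3%, the 2024 panel 53/191 = 27.7% → Panel B
Infrastructure: Panel B 117/153 = 76.5%, the 2024 panel 1051/1647 = 63.8% → Panel B
Overall: Panel B 1167/2970 = 39.3%, the 2024 panel 1104/1838 = 60.1% → the 2024 panel
(Panel B wins every proposal group but the 2024 panel wins overall — Panel B's proposals skew toward the low-rate applied research group.)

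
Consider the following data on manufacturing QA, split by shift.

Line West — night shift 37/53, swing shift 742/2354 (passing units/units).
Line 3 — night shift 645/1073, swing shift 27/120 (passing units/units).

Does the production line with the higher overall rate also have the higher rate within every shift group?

Night shift: Line West 37/53 = 69.8%, Line 3 645/1073 = 60.1% → Line West
Swing shift: Line West 742/2354 = 31.5%, Line 3 27/120 = 22.5% → Line West
Overall: Line West 779/2407 = 32.4%, Line 3 672/1193 = 56.3% → Line 3
Line West wins each shift group but Line 3 wins overall — the comparison reverses. Line West's units skew toward swing shift, which has a lower base rate.

No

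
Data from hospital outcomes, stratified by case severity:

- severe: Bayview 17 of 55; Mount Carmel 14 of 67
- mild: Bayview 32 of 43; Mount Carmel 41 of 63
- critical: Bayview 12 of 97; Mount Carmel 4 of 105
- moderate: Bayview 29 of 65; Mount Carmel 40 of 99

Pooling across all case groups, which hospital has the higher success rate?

Bayview

Severe: Bayview 17/55 = 30.9%, Mount Carmel 14/67 = 20.9% → Bayview
Mild: Bayview 32/43 = 74.4%, Mount Carmel 41/63 = 65.1% → Bayview
Critical: Bayview 12/97 = 12.4%, Mount Carmel 4/105 = 3.8% → Bayview
Moderate: Bayview 29/65 = 44.6%, Mount Carmel 40/99 = 40.4% → Bayview
Overall: Bayview 90/260 = 34.6%, Mount Carmel 99/334 = 29.6% → Bayview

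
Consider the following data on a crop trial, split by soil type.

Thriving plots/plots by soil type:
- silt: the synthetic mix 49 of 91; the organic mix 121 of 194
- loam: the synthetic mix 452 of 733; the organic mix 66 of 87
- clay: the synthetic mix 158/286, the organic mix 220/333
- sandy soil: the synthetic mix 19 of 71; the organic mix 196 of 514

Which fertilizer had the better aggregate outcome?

Silt: the synthetic mix 49/91 = 53.8%, the organic mix 121/194 = 62.4% → the organic mix
Loam: the synthetic mix 452/733 = 61.7%, the organic mix 66/87 = 75.9% → the organic mix
Clay: the synthetic mix 158/286 = 55.2%, the organic mix 220/333 = 66.1% → the organic mix
Sandy soil: the synthetic mix 19/71 = 26.8%, the organic mix 196/514 = 38.1% → the organic mix
Overall: the synthetic mix 678/1181 = 57.4%, the organic mix 603/1128 = 53.5% → the synthetic mix
(The organic mix wins every soil group but the synthetic mix wins overall — the organic mix's plots skew toward the low-rate sandy soil group.)

the synthetic mix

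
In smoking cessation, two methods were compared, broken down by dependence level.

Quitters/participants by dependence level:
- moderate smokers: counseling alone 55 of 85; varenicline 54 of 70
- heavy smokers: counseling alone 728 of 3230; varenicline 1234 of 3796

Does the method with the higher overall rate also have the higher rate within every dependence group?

Yes

Moderate smokers: counseling alone 55/85 = 64.7%, varenicline 54/70 = 77.1% → varenicline
Heavy smokers: counseling alone 728/3230 = 22.5%, varenicline 1234/3796 = 32.5% → varenicline
Overall: counseling alone 783/3315 = 23.6%, varenicline 1288/3866 = 33.3% → varenicline
Varenicline wins overall and in every dependence group — no reversal.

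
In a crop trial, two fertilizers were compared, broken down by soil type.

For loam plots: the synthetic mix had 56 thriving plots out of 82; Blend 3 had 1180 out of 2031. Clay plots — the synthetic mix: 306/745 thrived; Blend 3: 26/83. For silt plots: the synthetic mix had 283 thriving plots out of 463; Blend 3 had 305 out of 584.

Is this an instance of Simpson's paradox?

Yes

Loam: the synthetic mix 56/82 = 68.3%, Blend 3 1180/2031 = 58.1% → the synthetic mix
Clay: the synthetic mix 306/745 = 41.1%, Blend 3 26/83 = 31.3% → the synthetic mix
Silt: the synthetic mix 283/463 = 61.1%, Blend 3 305/584 = 52.2% → the synthetic mix
Overall: the synthetic mix 645/1290 = 50.0%, Blend 3 1511/2698 = 56.0% → Blend 3
The synthetic mix wins each soil group but Blend 3 wins overall — the comparison reverses. The synthetic mix's plots skew toward clay, which has a lower base rate.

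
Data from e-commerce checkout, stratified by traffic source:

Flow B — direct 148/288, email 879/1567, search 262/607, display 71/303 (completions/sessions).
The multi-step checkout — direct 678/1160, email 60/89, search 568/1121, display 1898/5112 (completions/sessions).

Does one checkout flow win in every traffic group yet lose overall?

Direct: Flow B 148/288 = 51.4%, the multi-step checkout 678/1160 = 58.4% → the multi-step checkout
Email: Flow B 879/1567 = 56.1%, the multi-step checkout 60/89 = 67.4% → the multi-step checkout
Search: Flow B 262/607 = 43.2%, the multi-step checkout 568/1121 = 50.7% → the multi-step checkout
Display: Flow B 71/303 = 23.4%, the multi-step checkout 1898/5112 = 37.1% → the multi-step checkout
Overall: Flow B 1360/2765 = 49.2%, the multi-step checkout 3204/7482 = 42.8% → Flow B
The multi-step checkout wins each traffic group but Flow B wins overall — the comparison reverses. The multi-step checkout's sessions skew toward display, which has a lower base rate.

Yes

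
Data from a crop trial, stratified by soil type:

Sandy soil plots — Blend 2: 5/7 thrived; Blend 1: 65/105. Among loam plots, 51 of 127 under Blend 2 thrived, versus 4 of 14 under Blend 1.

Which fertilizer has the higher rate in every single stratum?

Sandy soil: Blend 2 5/7 = 71.4%, Blend 1 65/105 = 61.9% → Blend 2
Loam: Blend 2 51/127 = 40.2%, Blend 1 4/14 = 28.6% → Blend 2
Blend 2 has the higher rate in both groups.

Blend 2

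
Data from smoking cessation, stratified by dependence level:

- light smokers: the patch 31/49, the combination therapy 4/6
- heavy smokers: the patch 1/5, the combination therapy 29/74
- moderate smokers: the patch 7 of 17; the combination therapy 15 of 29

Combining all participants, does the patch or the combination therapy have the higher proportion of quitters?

the patch

Light smokers: the patch 31/49 = 63.3%, the combination therapy 4/6 = 66.7% → the combination therapy
Heavy smokers: the patch 1/5 = 20.0%, the combination therapy 29/74 = 39.2% → the combination therapy
Moderate smokers: the patch 7/17 = 41.2%, the combination therapy 15/29 = 51.7% → the combination therapy
Overall: the patch 39/71 = 54.9%, the combination therapy 48/109 = 44.0% → the patch
(The combination therapy wins every dependence group but the patch wins overall — the combination therapy's participants skew toward the low-rate heavy smokers group.)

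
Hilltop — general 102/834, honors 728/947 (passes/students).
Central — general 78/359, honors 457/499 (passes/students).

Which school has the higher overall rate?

Central

General: Hilltop 102/834 = 12.2%, Central 78/359 = 21.7% → Central
Honors: Hilltop 728/947 = 76.9%, Central 457/499 = 91.6% → Central
Overall: Hilltop 830/1781 = 46.6%, Central 535/858 = 62.4% → Central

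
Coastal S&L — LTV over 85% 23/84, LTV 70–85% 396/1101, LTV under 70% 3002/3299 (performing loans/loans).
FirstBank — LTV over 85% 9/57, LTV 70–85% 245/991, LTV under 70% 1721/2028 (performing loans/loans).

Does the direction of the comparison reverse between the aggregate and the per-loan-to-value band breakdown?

LTV over 85%: Coastal S&L 23/84 = 27.4%, FirstBank 9/57 = 15.8% → Coastal S&L
LTV 70–85%: Coastal S&L 396/1101 = 36.0%, FirstBank 245/991 = 24.7% → Coastal S&L
LTV under 70%: Coastal S&L 3002/3299 = 91.0%, FirstBank 1721/2028 = 84.9% → Coastal S&L
Overall: Coastal S&L 3421/4484 = 76.3%, FirstBank 1975/3076 = 64.2% → Coastal S&L
Coastal S&L wins overall and in every loan-to-value group — no reversal.

No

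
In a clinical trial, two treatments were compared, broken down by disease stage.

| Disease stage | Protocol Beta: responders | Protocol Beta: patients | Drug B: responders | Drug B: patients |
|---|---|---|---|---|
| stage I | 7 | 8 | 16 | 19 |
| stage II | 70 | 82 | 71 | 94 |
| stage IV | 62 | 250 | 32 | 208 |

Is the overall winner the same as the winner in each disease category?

Stage I: Protocol Beta 7/8 = 87.5%, Drug B 16/19 = 84.2% → Protocol Beta
Stage II: Protocol Beta 70/82 = 85.4%, Drug B 71/94 = 75.5% → Protocol Beta
Stage IV: Protocol Beta 62/250 = 24.8%, Drug B 32/208 = 15.4% → Protocol Beta
Overall: Protocol Beta 139/340 = 40.9%, Drug B 119/321 = 37.1% → Protocol Beta
Protocol Beta wins overall and in every disease group — no reversal.

Yes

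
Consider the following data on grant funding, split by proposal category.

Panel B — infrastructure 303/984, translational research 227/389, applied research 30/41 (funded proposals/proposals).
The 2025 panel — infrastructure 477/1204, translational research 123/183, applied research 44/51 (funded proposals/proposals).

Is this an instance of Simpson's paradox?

No

Infrastructure: Panel B 303/984 = 30.8%, the 2025 panel 477/1204 = 39.6% → the 2025 panel
Translational research: Panel B 227/389 = 58.4%, the 2025 panel 123/183 = 67.2% → the 2025 panel
Applied research: Panel B 30/41 = 73.2%, the 2025 panel 44/51 = 86.3% → the 2025 panel
Overall: Panel B 560/1414 = 39.6%, the 2025 panel 644/1438 = 44.8% → the 2025 panel
The 2025 panel wins overall and in every proposal group — no reversal.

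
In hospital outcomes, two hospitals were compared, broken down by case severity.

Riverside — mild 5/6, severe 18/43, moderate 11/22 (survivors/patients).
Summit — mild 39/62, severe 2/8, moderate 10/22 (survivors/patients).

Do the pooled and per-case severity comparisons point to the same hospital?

Mild: Riverside 5/6 = 83.3%, Summit 39/62 = 62.9% → Riverside
Severe: Riverside 18/43 = 41.9%, Summit 2/8 = 25.0% → Riverside
Moderate: Riverside 11/22 = 50.0%, Summit 10/22 = 45.5% → Riverside
Overall: Riverside 34/71 = 47.9%, Summit 51/92 = 55.4% → Summit
Riverside wins each case group but Summit wins overall — the comparison reverses. Riverside's patients skew toward severe, which has a lower base rate.

No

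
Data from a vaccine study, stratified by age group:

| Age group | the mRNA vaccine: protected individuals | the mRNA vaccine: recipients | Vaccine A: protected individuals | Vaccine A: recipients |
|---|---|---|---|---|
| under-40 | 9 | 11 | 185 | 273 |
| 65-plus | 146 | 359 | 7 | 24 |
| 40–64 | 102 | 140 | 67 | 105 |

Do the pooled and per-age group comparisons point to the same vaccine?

Under-40: the mRNA vaccine 9/11 = 81.8%, Vaccine A 185/273 = 67.8% → the mRNA vaccine
65-plus: the mRNA vaccine 146/359 = 40.7%, Vaccine A 7/24 = 29.2% → the mRNA vaccine
40–64: the mRNA vaccine 102/140 = 72.9%, Vaccine A 67/105 = 63.8% → the mRNA vaccine
Overall: the mRNA vaccine 257/510 = 50.4%, Vaccine A 259/402 = 64.4% → Vaccine A
The mRNA vaccine wins each age group but Vaccine A wins overall — the comparison reverses. The mRNA vaccine's recipients skew toward 65-plus, which has a lower base rate.

No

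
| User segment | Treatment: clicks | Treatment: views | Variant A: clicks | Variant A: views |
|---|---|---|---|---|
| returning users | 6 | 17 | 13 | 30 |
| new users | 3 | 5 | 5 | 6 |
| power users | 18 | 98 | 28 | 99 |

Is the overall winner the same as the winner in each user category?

Yes

Returning users: Treatment 6/17 = 35.3%, Variant A 13/30 = 43.3% → Variant A
New users: Treatment 3/5 = 60.0%, Variant A 5/6 = 83.3% → Variant A
Power users: Treatment 18/98 = 18.4%, Variant A 28/99 = 28.3% → Variant A
Overall: Treatment 27/120 = 22.5%, Variant A 46/135 = 34.1% → Variant A
Variant A wins overall and in every user group — no reversal.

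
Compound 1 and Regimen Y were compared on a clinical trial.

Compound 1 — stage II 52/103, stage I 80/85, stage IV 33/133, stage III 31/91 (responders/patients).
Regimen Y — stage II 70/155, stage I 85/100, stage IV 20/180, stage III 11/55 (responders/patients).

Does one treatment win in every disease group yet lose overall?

Stage II: Compound 1 52/103 = 50.5%, Regimen Y 70/155 = 45.2% → Compound 1
Stage I: Compound 1 80/85 = 94.1%, Regimen Y 85/100 = 85.0% → Compound 1
Stage IV: Compound 1 33/133 = 24.8%, Regimen Y 20/180 = 11.1% → Compound 1
Stage III: Compound 1 31/91 = 34.1%, Regimen Y 11/55 = 20.0% → Compound 1
Overall: Compound 1 196/412 = 47.6%, Regimen Y 186/490 = 38.0% → Compound 1
Compound 1 wins overall and in every disease group — no reversal.

No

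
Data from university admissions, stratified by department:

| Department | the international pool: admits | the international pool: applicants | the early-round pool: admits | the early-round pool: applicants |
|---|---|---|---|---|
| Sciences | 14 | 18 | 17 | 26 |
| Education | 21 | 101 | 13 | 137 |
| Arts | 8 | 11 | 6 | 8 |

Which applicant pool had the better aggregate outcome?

Sciences: the international pool 14/18 = 77.8%, the early-round pool 17/26 = 65.4% → the international pool
Education: the international pool 21/101 = 20.8%, the early-round pool 13/137 = 9.5% → the international pool
Arts: the international pool 8/11 = 72.7%, the early-round pool 6/8 = 75.0% → the early-round pool
Overall: the international pool 43/130 = 33.1%, the early-round pool 36/171 = 21.1% → the international pool
(Neither sweeps every department group, but the international pool has the higher pooled rate.)

the international pool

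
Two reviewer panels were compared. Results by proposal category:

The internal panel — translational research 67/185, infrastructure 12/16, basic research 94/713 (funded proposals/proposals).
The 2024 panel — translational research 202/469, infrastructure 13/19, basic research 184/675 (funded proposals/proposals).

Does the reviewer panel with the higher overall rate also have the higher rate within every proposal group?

No

Translational research: the internal panel 67/185 = 36.2%, the 2024 panel 202/469 = 43.1% → the 2024 panel
Infrastructure: the internal panel 12/16 = 75.0%, the 2024 panel 13/19 = 68.4% → the internal panel
Basic research: the internal panel 94/713 = 13.2%, the 2024 panel 184/675 = 27.3% → the 2024 panel
Overall: the internal panel 173/914 = 18.9%, the 2024 panel 399/1163 = 34.3% → the 2024 panel
Neither sweeps: the internal panel wins 1 of 3 groups, the 2024 panel wins 2. The 2024 panel wins overall but not every group — no Simpson reversal.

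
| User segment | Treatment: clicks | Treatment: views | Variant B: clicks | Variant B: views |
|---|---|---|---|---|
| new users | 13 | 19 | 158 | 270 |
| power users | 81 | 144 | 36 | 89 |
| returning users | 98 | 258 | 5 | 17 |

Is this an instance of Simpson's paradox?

Yes

New users: Treatment 13/19 = 68.4%, Variant B 158/270 = 58.5% → Treatment
Power users: Treatment 81/144 = 56.2%, Variant B 36/89 = 40.4% → Treatment
Returning users: Treatment 98/258 = 38.0%, Variant B 5/17 = 29.4% → Treatment
Overall: Treatment 192/421 = 45.6%, Variant B 199/376 = 52.9% → Variant B
Treatment wins each user group but Variant B wins overall — the comparison reverses. Treatment's views skew toward returning users, which has a lower base rate.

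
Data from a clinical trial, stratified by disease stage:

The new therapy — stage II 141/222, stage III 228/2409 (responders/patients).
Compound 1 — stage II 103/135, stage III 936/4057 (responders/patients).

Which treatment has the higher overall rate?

Stage II: the new therapy 141/222 = 63.5%, Compound 1 103/135 = 76.3% → Compound 1
Stage III: the new therapy 228/2409 = 9.5%, Compound 1 936/4057 = 23.1% → Compound 1
Overall: the new therapy 369/2631 = 14.0%, Compound 1 1039/4192 = 24.8% → Compound 1

Compound 1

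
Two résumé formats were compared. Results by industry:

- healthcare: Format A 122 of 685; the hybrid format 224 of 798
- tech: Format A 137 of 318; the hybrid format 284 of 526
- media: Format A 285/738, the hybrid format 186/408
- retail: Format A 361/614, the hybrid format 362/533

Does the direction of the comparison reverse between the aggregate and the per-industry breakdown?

No

Healthcare: Format A 122/685 = 17.8%, the hybrid format 224/798 = 28.1% → the hybrid format
Tech: Format A 137/318 = 43.1%, the hybrid format 284/526 = 54.0% → the hybrid format
Media: Format A 285/738 = 38.6%, the hybrid format 186/408 = 45.6% → the hybrid format
Retail: Format A 361/614 = 58.8%, the hybrid format 362/533 = 67.9% → the hybrid format
Overall: Format A 905/2355 = 38.4%, the hybrid format 1056/2265 = 46.6% → the hybrid format
The hybrid format wins overall and in every industry group — no reversal.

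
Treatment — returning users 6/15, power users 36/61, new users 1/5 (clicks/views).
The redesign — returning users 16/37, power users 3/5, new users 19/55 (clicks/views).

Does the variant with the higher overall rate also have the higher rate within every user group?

Returning users: Treatment 6/15 = 40.0%, the redesign 16/37 = 43.2% → the redesign
Power users: Treatment 36/61 = 59.0%, the redesign 3/5 = 60.0% → the redesign
New users: Treatment 1/5 = 20.0%, the redesign 19/55 = 34.5% → the redesign
Overall: Treatment 43/81 = 53.1%, the redesign 38/97 = 39.2% → Treatment
The redesign wins each user group but Treatment wins overall — the comparison reverses. The redesign's views skew toward new users, which has a lower base rate.

No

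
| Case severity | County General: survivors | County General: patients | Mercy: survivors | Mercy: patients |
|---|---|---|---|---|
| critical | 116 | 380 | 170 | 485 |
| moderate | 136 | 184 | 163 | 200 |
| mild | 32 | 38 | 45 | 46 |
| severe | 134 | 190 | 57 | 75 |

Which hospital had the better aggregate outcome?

Critical: County General 116/380 = 30.5%, Mercy 170/485 = 35.1% → Mercy
Moderate: County General 136/184 = 73.9%, Mercy 163/200 = 81.5% → Mercy
Mild: County General 32/38 = 84.2%, Mercy 45/46 = 97.8% → Mercy
Severe: County General 134/190 = 70.5%, Mercy 57/75 = 76.0% → Mercy
Overall: County General 418/792 = 52.8%, Mercy 435/806 = 54.0% → Mercy

Mercy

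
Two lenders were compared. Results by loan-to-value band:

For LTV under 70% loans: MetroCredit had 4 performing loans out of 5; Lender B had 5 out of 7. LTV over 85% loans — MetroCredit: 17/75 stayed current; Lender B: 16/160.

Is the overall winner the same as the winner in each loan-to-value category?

Yes

LTV under 70%: MetroCredit 4/5 = 80.0%, Lender B 5/7 = 71.4% → MetroCredit
LTV over 85%: MetroCredit 17/75 = 22.7%, Lender B 16/160 = 10.0% → MetroCredit
Overall: MetroCredit 21/80 = 26.2%, Lender B 21/167 = 12.6% → MetroCredit
MetroCredit wins overall and in every loan-to-value group — no reversal.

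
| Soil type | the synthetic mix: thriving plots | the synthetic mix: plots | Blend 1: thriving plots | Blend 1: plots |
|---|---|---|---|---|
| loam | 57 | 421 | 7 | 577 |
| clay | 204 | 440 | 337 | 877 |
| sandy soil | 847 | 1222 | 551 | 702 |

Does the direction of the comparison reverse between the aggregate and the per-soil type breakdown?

Loam: the synthetic mix 57/421 = 13.5%, Blend 1 7/577 = 1.2% → the synthetic mix
Clay: the synthetic mix 204/440 = 46.4%, Blend 1 337/877 = 38.4% → the synthetic mix
Sandy soil: the synthetic mix 847/1222 = 69.3%, Blend 1 551/702 = 78.5% → Blend 1
Overall: the synthetic mix 1108/2083 = 53.2%, Blend 1 895/2156 = 41.5% → the synthetic mix
Neither sweeps: the synthetic mix wins 2 of 3 groups, Blend 1 wins 1. The synthetic mix wins overall but not every group — no Simpson reversal.

No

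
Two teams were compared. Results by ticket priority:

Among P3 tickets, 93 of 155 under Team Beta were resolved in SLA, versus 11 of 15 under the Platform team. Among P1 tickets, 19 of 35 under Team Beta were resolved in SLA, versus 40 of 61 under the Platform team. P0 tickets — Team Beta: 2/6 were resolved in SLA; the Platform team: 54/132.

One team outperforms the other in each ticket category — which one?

P3: Team Beta 93/155 = 60.0%, the Platform team 11/15 = 73.3% → the Platform team
P1: Team Beta 19/35 = 54.3%, the Platform team 40/61 = 65.6% → the Platform team
P0: Team Beta 2/6 = 33.3%, the Platform team 54/132 = 40.9% → the Platform team
The Platform team has the higher rate in all 3 groups.

the Platform team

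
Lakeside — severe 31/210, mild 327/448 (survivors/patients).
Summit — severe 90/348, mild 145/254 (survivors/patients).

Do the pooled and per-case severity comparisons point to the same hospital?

Severe: Lakeside 31/210 = 14.8%, Summit 90/348 = 25.9% → Summit
Mild: Lakeside 327/448 = 73.0%, Summit 145/254 = 57.1% → Lakeside
Overall: Lakeside 358/658 = 54.4%, Summit 235/602 = 39.0% → Lakeside
Neither sweeps: Lakeside wins 1 of 2 groups, Summit wins 1. Lakeside wins overall but not every group — no Simpson reversal.

No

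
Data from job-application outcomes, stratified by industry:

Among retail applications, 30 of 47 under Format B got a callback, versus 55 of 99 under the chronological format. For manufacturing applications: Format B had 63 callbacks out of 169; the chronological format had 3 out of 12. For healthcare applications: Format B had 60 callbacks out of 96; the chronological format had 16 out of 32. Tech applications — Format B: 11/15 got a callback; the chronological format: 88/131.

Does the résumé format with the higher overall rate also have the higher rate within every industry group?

No

Retail: Format B 30/47 = 63.8%, the chronological format 55/99 = 55.6% → Format B
Manufacturing: Format B 63/169 = 37.3%, the chronological format 3/12 = 25.0% → Format B
Healthcare: Format B 60/96 = 62.5%, the chronological format 16/32 = 50.0% → Format B
Tech: Format B 11/15 = 73.3%, the chronological format 88/131 = 67.2% → Format B
Overall: Format B 164/327 = 50.2%, the chronological format 162/274 = 59.1% → the chronological format
Format B wins each industry group but the chronological format wins overall — the comparison reverses. Format B's applications skew toward manufacturing, which has a lower base rate.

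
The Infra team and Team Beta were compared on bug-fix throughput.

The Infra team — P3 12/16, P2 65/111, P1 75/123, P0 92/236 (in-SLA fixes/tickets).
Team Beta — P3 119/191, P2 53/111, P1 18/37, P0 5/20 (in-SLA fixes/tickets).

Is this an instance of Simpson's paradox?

Yes

P3: the Infra team 12/16 = 75.0%, Team Beta 119/191 = 62.3% → the Infra team
P2: the Infra team 65/111 = 58.6%, Team Beta 53/111 = 47.7% → the Infra team
P1: the Infra team 75/123 = 61.0%, Team Beta 18/37 = 48.6% → the Infra team
P0: the Infra team 92/236 = 39.0%, Team Beta 5/20 = 25.0% → the Infra team
Overall: the Infra team 244/486 = 50.2%, Team Beta 195/359 = 54.3% → Team Beta
The Infra team wins each ticket group but Team Beta wins overall — the comparison reverses. The Infra team's tickets skew toward P0, which has a lower base rate.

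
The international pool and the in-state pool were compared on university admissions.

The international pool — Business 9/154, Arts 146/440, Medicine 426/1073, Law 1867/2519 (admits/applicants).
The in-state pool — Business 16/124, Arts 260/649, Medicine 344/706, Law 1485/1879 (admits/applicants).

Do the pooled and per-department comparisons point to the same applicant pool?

Business: the international pool 9/154 = 5.8%, the in-state pool 16/124 = 12.9% → the in-state pool
Arts: the international pool 146/440 = 33.2%, the in-state pool 260/649 = 40.1% → the in-state pool
Medicine: the international pool 426/1073 = 39.7%, the in-state pool 344/706 = 48.7% → the in-state pool
Law: the international pool 1867/2519 = 74.1%, the in-state pool 1485/1879 = 79.0% → the in-state pool
Overall: the international pool 2448/4186 = 58.5%, the in-state pool 2105/3358 = 62.7% → the in-state pool
The in-state pool wins overall and in every department group — no reversal.

Yes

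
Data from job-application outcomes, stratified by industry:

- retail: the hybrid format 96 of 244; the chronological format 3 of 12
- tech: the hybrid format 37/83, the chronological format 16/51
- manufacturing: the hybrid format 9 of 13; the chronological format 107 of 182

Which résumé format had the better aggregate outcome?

the chronological format

Retail: the hybrid format 96/244 = 39.3%, the chronological format 3/12 = 25.0% → the hybrid format
Tech: the hybrid format 37/83 = 44.6%, the chronological format 16/51 = 31.4% → the hybrid format
Manufacturing: the hybrid format 9/13 = 69.2%, the chronological format 107/182 = 58.8% → the hybrid format
Overall: the hybrid format 142/340 = 41.8%, the chronological format 126/245 = 51.4% → the chronological format
(The hybrid format wins every industry group but the chronological format wins overall — the hybrid format's applications skew toward the low-rate retail group.)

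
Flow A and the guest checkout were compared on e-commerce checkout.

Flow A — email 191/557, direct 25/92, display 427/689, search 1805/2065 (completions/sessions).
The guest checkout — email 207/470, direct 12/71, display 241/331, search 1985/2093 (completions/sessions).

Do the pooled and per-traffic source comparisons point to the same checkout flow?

No

Email: Flow A 191/557 = 34.3%, the guest checkout 207/470 = 44.0% → the guest checkout
Direct: Flow A 25/92 = 27.2%, the guest checkout 12/71 = 16.9% → Flow A
Display: Flow A 427/689 = 62.0%, the guest checkout 241/331 = 72.8% → the guest checkout
Search: Flow A 1805/2065 = 87.4%, the guest checkout 1985/2093 = 94.8% → the guest checkout
Overall: Flow A 2448/3403 = 71.9%, the guest checkout 2445/2965 = 82.5% → the guest checkout
Neither sweeps: Flow A wins 1 of 4 groups, the guest checkout wins 3. The guest checkout wins overall but not every group — no Simpson reversal.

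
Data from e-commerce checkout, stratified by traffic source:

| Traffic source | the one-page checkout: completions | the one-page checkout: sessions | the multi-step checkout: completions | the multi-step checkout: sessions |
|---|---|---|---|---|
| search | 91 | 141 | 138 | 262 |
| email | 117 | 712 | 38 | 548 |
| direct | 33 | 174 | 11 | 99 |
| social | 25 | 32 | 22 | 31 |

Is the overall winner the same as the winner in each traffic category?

Search: the one-page checkout 91/141 = 64.5%, the multi-step checkout 138/262 = 52.7% → the one-page checkout
Email: the one-page checkout 117/712 = 16.4%, the multi-step checkout 38/548 = 6.9% → the one-page checkout
Direct: the one-page checkout 33/174 = 19.0%, the multi-step checkout 11/99 = 11.1% → the one-page checkout
Social: the one-page checkout 25/32 = 78.1%, the multi-step checkout 22/31 = 71.0% → the one-page checkout
Overall: the one-page checkout 266/1059 = 25.1%, the multi-step checkout 209/940 = 22.2% → the one-page checkout
The one-page checkout wins overall and in every traffic group — no reversal.

Yes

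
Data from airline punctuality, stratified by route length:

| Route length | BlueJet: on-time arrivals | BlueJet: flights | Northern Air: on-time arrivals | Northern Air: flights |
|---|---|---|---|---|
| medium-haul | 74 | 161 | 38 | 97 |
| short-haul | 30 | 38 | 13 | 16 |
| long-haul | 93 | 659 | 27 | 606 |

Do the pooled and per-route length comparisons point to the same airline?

Medium-haul: BlueJet 74/161 = 46.0%, Northern Air 38/97 = 39.2% → BlueJet
Short-haul: BlueJet 30/38 = 78.9%, Northern Air 13/16 = 81.2% → Northern Air
Long-haul: BlueJet 93/659 = 14.1%, Northern Air 27/606 = 4.5% → BlueJet
Overall: BlueJet 197/858 = 23.0%, Northern Air 78/719 = 10.8% → BlueJet
Neither sweeps: BlueJet wins 2 of 3 groups, Northern Air wins 1. BlueJet wins overall but not every group — no Simpson reversal.

No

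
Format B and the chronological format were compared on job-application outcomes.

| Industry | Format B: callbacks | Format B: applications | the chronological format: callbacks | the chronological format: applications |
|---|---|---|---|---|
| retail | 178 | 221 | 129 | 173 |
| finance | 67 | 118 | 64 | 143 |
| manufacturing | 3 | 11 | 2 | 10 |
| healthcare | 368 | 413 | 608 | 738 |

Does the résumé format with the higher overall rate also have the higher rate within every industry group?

Yes

Retail: Format B 178/221 = 80.5%, the chronological format 129/173 = 74.6% → Format B
Finance: Format B 67/118 = 56.8%, the chronological format 64/143 = 44.8% → Format B
Manufacturing: Format B 3/11 = 27.3%, the chronological format 2/10 = 20.0% → Format B
Healthcare: Format B 368/413 = 89.1%, the chronological format 608/738 = 82.4% → Format B
Overall: Format B 616/763 = 80.7%, the chronological format 803/1064 = 75.5% → Format B
Format B wins overall and in every industry group — no reversal.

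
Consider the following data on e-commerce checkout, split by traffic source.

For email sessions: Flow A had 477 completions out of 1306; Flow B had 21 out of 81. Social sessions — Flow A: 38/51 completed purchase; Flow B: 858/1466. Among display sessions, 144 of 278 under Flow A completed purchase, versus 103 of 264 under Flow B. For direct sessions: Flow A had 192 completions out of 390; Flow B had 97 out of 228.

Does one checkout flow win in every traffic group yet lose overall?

Email: Flow A 477/1306 = 36.5%, Flow B 21/81 = 25.9% → Flow A
Social: Flow A 38/51 = 74.5%, Flow B 858/1466 = 58.5% → Flow A
Display: Flow A 144/278 = 51.8%, Flow B 103/264 = 39.0% → Flow A
Direct: Flow A 192/390 = 49.2%, Flow B 97/228 = 42.5% → Flow A
Overall: Flow A 851/2025 = 42.0%, Flow B 1079/2039 = 52.9% → Flow B
Flow A wins each traffic group but Flow B wins overall — the comparison reverses. Flow A's sessions skew toward email, which has a lower base rate.

Yes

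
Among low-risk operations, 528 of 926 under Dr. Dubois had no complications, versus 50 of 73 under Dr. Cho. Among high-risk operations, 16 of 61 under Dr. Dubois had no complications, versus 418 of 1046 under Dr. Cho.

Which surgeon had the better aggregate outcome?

Dr. Dubois

Low-risk: Dr. Dubois 528/926 = 57.0%, Dr. Cho 50/73 = 68.5% → Dr. Cho
High-risk: Dr. Dubois 16/61 = 26.2%, Dr. Cho 418/1046 = 40.0% → Dr. Cho
Overall: Dr. Dubois 544/987 = 55.1%, Dr. Cho 468/1119 = 41.8% → Dr. Dubois
(Dr. Cho wins every patient risk group but Dr. Dubois wins overall — Dr. Cho's operations skew toward the low-rate high-risk group.)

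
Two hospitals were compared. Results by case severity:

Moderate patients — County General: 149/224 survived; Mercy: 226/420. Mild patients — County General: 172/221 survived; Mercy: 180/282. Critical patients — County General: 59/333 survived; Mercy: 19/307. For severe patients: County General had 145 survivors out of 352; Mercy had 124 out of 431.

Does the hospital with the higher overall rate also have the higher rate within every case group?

Moderate: County General 149/224 = 66.5%, Mercy 226/420 = 53.8% → County General
Mild: County General 172/221 = 77.8%, Mercy 180/282 = 63.8% → County General
Critical: County General 59/333 = 17.7%, Mercy 19/307 = 6.2% → County General
Severe: County General 145/352 = 41.2%, Mercy 124/431 = 28.8% → County General
Overall: County General 525/1130 = 46.5%, Mercy 549/1440 = 38.1% → County General
County General wins overall and in every case group — no reversal.

Yes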